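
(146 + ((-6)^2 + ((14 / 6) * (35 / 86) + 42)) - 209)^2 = 16933225 / 66564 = 254.39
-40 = -40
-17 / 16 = -1.06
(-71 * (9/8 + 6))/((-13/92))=3580.04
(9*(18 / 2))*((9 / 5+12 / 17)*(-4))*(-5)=4059.53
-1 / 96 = -0.01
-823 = -823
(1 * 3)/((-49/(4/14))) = -0.02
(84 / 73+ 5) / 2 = 449 / 146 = 3.08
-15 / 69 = -5 / 23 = -0.22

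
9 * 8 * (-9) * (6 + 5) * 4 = -28512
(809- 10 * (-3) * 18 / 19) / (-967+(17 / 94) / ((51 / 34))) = -2243451 / 2590270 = -0.87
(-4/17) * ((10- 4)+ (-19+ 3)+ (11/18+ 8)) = 50/153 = 0.33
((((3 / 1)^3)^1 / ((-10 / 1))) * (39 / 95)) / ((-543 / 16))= 2808 / 85975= 0.03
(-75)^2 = 5625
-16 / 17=-0.94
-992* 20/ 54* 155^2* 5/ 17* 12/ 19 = -4766560000/ 2907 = -1639683.52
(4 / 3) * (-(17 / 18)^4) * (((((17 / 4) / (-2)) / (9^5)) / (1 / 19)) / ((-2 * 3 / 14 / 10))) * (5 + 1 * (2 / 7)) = -4990797355 / 55788550416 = -0.09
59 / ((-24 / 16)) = -118 / 3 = -39.33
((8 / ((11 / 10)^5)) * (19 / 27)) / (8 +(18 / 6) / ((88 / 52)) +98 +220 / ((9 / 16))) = 30400000 / 4338670017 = 0.01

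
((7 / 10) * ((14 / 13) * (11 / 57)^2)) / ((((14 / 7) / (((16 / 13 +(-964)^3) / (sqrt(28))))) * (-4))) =205502271359 * sqrt(7) / 915135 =594128.63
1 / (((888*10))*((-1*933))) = -1 / 8285040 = -0.00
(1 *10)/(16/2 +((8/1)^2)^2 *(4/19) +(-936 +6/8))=-152/987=-0.15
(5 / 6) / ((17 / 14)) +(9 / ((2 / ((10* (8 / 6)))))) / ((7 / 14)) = 6155 / 51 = 120.69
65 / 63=1.03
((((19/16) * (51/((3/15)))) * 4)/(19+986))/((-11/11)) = -323/268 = -1.21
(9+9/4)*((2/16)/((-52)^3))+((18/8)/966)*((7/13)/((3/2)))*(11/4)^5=0.13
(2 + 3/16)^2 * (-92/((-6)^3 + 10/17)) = 478975/234368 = 2.04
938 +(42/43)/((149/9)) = 6010144/6407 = 938.06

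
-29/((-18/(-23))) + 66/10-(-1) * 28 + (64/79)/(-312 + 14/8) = -21689659/8823510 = -2.46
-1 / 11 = -0.09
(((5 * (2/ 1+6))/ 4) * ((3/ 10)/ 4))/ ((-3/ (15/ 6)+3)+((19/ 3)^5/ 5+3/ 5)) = 729/ 1983212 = 0.00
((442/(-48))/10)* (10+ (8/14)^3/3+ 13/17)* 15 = -2462135/16464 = -149.55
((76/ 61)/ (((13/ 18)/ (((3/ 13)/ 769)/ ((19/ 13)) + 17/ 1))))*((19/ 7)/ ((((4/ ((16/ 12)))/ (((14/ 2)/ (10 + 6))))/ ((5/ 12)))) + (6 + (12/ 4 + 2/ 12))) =667548125/ 2439268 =273.67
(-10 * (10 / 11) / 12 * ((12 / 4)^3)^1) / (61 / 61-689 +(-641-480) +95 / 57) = 675 / 59642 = 0.01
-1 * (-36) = 36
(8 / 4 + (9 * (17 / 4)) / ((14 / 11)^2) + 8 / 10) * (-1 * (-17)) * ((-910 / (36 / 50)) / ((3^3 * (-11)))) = 572064025 / 299376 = 1910.85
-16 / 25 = -0.64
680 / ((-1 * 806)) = -0.84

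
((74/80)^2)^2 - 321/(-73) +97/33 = 49760293849/6167040000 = 8.07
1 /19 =0.05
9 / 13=0.69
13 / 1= 13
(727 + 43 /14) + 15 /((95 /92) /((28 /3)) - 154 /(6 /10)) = 4052639217 /5551462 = 730.01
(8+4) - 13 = -1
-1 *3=-3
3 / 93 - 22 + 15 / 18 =-3931 / 186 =-21.13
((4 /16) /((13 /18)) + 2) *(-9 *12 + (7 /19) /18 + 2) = -2210945 /8892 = -248.64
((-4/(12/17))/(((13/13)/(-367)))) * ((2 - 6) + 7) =6239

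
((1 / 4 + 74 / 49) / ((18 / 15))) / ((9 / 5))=2875 / 3528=0.81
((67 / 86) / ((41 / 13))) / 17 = 871 / 59942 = 0.01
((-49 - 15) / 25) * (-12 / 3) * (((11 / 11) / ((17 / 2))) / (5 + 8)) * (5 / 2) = 256 / 1105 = 0.23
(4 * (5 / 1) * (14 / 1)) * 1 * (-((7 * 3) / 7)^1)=-840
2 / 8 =1 / 4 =0.25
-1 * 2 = -2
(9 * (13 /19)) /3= 39 /19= 2.05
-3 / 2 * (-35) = 105 / 2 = 52.50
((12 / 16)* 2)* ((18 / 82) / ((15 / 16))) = 0.35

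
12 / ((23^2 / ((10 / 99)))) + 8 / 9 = 46672 / 52371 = 0.89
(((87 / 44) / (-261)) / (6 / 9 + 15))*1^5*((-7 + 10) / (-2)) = 3 / 4136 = 0.00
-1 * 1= -1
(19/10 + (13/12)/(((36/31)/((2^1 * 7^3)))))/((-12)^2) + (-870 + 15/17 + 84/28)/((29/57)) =-130181213239/76671360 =-1697.91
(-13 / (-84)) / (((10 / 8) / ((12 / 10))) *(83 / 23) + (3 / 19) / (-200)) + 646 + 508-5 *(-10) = 4152693477 / 3448963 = 1204.04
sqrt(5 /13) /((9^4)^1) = sqrt(65) /85293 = 0.00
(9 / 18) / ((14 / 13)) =13 / 28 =0.46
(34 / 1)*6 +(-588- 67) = -451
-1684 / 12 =-421 / 3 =-140.33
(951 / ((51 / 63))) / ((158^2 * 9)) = 0.01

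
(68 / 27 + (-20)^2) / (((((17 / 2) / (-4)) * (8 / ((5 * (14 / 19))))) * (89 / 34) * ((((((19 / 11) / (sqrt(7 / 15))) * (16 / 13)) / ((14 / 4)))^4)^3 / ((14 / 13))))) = -147.01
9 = 9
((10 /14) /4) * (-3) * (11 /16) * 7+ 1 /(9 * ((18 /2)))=-2.57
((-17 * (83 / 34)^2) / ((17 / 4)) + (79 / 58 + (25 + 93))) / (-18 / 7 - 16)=-2241659 / 435812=-5.14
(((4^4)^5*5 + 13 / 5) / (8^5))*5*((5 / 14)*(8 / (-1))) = -19634136210295 / 8192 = -2396745142.86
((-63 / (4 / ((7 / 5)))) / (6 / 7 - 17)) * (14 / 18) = 2401 / 2260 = 1.06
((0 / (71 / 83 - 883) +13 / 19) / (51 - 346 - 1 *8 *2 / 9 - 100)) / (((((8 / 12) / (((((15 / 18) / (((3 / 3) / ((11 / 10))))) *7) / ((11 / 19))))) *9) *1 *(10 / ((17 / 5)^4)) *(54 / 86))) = -326817673 / 4820850000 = -0.07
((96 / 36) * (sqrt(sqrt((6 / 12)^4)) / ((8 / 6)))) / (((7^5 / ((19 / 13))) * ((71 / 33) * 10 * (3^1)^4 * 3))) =209 / 12565417410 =0.00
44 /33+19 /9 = 3.44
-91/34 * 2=-91/17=-5.35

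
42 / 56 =3 / 4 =0.75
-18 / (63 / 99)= -198 / 7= -28.29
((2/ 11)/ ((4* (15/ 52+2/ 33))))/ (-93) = -26/ 18569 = -0.00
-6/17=-0.35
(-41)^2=1681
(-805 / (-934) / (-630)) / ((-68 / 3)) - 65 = -65.00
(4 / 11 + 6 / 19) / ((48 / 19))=0.27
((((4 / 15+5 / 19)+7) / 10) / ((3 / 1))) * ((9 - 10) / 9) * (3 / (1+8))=-1073 / 115425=-0.01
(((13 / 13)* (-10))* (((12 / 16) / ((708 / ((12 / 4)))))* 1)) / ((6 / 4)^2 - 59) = 15 / 26786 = 0.00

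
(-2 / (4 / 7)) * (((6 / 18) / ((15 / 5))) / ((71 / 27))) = -21 / 142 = -0.15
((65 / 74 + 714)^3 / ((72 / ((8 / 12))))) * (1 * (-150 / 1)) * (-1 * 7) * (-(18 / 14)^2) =-33309963987457725 / 5673136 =-5871525728.88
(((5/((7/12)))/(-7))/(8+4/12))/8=-9/490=-0.02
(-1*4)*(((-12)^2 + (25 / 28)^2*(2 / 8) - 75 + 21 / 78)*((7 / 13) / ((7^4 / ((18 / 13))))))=-0.09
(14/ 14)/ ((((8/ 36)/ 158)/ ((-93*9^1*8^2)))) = -38086848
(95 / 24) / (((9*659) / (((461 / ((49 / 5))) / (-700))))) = -8759 / 195295968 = -0.00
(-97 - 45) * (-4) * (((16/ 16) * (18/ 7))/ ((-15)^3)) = -1136/ 2625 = -0.43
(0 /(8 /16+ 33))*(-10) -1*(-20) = 20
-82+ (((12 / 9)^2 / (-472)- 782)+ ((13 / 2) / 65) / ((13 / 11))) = -863.92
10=10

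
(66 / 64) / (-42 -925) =-33 / 30944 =-0.00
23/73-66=-4795/73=-65.68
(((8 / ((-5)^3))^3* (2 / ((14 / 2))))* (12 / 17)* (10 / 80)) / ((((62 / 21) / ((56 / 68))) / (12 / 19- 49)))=29643264 / 332462890625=0.00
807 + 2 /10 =4036 /5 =807.20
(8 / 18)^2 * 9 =16 / 9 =1.78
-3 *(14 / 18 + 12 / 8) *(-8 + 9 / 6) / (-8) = -533 / 96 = -5.55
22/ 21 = 1.05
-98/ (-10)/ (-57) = -49/ 285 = -0.17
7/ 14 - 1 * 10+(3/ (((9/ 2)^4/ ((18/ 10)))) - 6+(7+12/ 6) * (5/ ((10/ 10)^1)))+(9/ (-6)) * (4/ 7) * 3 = 458279/ 17010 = 26.94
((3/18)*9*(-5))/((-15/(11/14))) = 11/28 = 0.39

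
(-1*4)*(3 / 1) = -12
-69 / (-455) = 69 / 455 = 0.15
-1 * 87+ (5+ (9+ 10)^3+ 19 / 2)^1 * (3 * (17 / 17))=41067 / 2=20533.50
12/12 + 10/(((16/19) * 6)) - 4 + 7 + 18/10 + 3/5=2011/240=8.38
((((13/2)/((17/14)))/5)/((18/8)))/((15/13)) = 4732/11475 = 0.41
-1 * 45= -45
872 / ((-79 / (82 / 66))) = -35752 / 2607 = -13.71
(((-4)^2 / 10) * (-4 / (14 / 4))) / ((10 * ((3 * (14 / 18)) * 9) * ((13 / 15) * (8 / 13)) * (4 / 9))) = -9 / 245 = -0.04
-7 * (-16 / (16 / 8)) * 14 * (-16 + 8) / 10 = -3136 / 5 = -627.20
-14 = -14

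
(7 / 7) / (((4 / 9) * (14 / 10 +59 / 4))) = 45 / 323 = 0.14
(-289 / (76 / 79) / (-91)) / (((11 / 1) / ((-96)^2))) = 2765.79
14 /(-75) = -14 /75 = -0.19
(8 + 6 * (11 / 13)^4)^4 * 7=70094110988862286179952 / 665416609183179841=105338.69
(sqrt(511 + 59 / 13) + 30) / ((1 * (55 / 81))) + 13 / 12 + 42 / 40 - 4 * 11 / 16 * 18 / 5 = 81 * sqrt(87126) / 715 + 12017 / 330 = 69.85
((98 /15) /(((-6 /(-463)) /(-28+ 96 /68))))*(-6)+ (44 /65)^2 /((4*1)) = 80427.75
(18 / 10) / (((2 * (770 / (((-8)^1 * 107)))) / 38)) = -73188 / 1925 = -38.02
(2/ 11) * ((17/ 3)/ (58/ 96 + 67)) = 544/ 35695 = 0.02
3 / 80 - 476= -475.96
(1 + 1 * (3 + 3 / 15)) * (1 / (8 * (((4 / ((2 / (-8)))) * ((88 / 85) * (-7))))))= 51 / 11264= 0.00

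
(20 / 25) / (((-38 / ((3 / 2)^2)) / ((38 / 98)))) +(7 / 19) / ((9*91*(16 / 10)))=-78803 / 4357080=-0.02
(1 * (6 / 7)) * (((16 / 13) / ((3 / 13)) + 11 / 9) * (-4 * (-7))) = 472 / 3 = 157.33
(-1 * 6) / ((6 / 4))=-4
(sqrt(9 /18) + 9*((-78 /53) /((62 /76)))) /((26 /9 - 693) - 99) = 120042 /5834293 - 9*sqrt(2) /14204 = 0.02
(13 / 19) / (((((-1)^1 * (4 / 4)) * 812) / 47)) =-611 / 15428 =-0.04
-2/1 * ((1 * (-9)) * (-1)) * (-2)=36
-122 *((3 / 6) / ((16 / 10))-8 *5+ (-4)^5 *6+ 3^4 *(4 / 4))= 5956223 / 8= 744527.88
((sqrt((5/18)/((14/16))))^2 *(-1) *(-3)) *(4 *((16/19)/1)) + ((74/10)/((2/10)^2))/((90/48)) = 40648/399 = 101.87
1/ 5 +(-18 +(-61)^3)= -1134994/ 5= -226998.80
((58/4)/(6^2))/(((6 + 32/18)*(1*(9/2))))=29/2520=0.01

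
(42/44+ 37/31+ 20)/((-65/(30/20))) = -9063/17732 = -0.51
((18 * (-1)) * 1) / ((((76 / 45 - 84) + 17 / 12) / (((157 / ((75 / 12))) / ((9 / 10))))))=6.21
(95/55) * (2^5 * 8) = 4864/11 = 442.18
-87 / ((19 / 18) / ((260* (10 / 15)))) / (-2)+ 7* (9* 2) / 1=138114 / 19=7269.16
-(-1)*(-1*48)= -48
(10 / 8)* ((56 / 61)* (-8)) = -560 / 61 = -9.18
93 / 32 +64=2141 / 32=66.91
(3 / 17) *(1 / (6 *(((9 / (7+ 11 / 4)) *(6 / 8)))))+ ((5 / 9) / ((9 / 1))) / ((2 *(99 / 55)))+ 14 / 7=25525 / 12393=2.06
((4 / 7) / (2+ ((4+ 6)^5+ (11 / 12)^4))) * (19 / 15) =525312 / 72577963955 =0.00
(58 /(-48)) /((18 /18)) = -29 /24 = -1.21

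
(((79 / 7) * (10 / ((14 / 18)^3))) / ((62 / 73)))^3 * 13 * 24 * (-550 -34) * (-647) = 1095000138214509907301630904000 / 412345787004991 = 2655538561865447.44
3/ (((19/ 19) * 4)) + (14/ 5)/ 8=11/ 10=1.10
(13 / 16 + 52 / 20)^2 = 74529 / 6400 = 11.65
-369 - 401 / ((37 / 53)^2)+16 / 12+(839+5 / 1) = -1422926 / 4107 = -346.46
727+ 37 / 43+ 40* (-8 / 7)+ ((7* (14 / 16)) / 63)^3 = 76637622091 / 112347648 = 682.15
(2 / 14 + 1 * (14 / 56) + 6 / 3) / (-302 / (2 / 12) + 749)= -67 / 29764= -0.00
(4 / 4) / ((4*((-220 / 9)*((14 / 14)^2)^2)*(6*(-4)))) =3 / 7040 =0.00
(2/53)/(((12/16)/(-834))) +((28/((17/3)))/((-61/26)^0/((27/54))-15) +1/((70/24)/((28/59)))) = -145744796/3455335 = -42.18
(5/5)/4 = 1/4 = 0.25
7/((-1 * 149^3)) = -7/3307949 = -0.00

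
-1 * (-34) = 34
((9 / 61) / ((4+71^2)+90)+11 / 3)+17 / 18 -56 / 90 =4498087 / 1127646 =3.99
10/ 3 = 3.33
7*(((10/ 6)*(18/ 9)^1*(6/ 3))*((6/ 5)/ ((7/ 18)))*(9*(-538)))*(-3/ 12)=174312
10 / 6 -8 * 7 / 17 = -83 / 51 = -1.63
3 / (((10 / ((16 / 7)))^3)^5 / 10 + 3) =211106232532992 / 28976816067691925892367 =0.00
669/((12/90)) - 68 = 9899/2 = 4949.50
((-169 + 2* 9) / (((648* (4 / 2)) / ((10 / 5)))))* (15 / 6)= -755 / 1296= -0.58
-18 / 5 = -3.60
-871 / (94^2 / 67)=-58357 / 8836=-6.60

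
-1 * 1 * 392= -392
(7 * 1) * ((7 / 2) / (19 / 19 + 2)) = 49 / 6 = 8.17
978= 978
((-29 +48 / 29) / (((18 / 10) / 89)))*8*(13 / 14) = -18350020 / 1827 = -10043.80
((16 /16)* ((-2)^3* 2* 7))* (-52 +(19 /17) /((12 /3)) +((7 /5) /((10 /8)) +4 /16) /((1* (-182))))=32009358 /5525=5793.55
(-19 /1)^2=361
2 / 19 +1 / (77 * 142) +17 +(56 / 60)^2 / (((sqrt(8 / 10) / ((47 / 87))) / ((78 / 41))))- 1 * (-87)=119756 * sqrt(5) / 267525 +21627471 / 207746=105.11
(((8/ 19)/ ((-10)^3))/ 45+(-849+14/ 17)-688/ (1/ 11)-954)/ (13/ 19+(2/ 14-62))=153.18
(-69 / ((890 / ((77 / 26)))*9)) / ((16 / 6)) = -1771 / 185120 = -0.01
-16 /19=-0.84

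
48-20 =28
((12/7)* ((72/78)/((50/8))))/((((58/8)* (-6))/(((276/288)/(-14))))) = 184/461825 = 0.00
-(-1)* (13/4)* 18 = 117/2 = 58.50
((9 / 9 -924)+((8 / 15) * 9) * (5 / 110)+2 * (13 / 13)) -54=-53613 / 55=-974.78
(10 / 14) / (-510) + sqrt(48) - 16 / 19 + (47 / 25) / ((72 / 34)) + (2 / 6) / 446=20428997 / 453782700 + 4 * sqrt(3)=6.97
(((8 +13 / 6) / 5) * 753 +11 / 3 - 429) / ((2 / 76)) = 630287 / 15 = 42019.13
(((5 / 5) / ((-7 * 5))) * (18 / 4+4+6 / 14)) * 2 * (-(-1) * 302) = -7550 / 49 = -154.08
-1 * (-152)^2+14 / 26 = -300345 / 13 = -23103.46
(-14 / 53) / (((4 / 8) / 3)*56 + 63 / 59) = -354 / 13939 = -0.03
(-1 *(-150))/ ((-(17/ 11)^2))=-18150/ 289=-62.80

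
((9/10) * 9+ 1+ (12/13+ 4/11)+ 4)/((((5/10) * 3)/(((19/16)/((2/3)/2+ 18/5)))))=390887/134992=2.90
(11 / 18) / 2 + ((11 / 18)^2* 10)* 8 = 9779 / 324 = 30.18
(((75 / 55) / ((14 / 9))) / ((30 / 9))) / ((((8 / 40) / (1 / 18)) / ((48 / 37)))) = 270 / 2849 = 0.09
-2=-2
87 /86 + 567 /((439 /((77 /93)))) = 2435541 /1170374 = 2.08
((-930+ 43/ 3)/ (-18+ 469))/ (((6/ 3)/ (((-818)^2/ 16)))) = -11207827/ 264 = -42453.89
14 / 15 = 0.93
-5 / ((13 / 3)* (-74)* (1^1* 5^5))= 3 / 601250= 0.00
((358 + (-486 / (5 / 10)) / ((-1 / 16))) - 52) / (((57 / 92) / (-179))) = -87049848 / 19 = -4581570.95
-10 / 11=-0.91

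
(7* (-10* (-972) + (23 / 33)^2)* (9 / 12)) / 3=74099263 / 4356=17010.85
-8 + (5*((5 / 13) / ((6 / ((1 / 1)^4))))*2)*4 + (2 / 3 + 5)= 3 / 13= 0.23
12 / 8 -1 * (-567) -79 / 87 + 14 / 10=495023 / 870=568.99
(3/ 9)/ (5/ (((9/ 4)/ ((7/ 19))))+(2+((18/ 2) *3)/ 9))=57/ 995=0.06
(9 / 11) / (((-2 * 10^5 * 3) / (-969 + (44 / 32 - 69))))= 24879 / 17600000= 0.00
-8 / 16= -1 / 2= -0.50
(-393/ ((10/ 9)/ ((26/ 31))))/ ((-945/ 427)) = 103883/ 775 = 134.04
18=18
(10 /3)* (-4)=-40 /3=-13.33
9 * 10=90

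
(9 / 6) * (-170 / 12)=-85 / 4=-21.25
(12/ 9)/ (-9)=-4/ 27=-0.15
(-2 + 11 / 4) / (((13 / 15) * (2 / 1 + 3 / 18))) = 135 / 338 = 0.40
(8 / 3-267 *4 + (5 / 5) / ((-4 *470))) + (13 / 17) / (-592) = -1065.34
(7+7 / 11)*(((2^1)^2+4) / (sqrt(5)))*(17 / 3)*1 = 3808*sqrt(5) / 55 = 154.82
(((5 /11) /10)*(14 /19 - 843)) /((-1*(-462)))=-16003 /193116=-0.08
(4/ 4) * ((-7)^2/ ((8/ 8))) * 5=245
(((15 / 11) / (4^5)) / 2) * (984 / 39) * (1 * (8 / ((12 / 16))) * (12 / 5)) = 0.43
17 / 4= 4.25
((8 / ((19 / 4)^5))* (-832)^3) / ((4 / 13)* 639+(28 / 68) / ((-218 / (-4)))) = -56826210855944192 / 5863959554275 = -9690.76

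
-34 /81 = -0.42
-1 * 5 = -5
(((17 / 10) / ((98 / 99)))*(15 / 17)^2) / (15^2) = 99 / 16660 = 0.01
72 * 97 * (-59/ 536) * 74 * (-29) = 110534022/ 67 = 1649761.52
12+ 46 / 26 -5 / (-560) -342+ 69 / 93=-14781133 / 45136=-327.48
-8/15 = -0.53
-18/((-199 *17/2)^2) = -72/11444689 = -0.00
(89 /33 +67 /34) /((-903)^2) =5237 /914888898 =0.00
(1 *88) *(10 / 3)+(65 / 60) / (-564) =1985267 / 6768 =293.33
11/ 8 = 1.38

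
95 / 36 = 2.64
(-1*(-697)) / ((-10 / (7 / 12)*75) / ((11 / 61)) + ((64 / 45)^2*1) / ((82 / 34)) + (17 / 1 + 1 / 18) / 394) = -3511224555300 / 35913168238993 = -0.10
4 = 4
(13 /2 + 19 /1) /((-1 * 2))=-51 /4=-12.75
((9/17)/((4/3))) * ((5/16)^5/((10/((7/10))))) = 23625/285212672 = 0.00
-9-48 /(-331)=-2931 /331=-8.85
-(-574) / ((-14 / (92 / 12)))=-943 / 3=-314.33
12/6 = 2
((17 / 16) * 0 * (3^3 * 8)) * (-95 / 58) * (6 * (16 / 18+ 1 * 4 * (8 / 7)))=0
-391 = -391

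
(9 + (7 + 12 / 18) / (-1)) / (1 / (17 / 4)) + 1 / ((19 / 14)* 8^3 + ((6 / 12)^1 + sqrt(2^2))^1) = 166013 / 29289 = 5.67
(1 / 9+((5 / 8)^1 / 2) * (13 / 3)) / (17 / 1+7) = 0.06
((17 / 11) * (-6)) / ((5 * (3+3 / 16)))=-32 / 55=-0.58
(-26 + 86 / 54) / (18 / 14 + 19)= -4613 / 3834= -1.20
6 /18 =1 /3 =0.33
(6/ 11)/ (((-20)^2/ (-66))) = -9/ 100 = -0.09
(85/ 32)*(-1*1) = -85/ 32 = -2.66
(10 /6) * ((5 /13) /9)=25 /351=0.07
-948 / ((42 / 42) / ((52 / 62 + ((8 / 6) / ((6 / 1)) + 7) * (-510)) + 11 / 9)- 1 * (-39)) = -162277850 / 6675941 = -24.31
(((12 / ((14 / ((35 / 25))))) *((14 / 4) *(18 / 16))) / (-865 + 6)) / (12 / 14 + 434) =-1323 / 104591840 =-0.00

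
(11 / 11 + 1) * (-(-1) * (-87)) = -174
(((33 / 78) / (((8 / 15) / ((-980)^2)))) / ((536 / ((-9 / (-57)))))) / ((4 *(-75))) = -396165 / 529568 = -0.75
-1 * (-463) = 463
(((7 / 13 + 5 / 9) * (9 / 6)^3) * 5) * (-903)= -216720 / 13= -16670.77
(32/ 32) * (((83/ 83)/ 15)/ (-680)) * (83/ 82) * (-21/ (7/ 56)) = 581/ 34850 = 0.02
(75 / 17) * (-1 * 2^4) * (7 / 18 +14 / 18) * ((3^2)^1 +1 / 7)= -752.94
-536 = -536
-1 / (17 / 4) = -4 / 17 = -0.24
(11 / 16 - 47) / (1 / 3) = -2223 / 16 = -138.94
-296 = -296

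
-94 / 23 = -4.09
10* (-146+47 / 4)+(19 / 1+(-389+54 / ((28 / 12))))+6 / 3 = -23623 / 14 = -1687.36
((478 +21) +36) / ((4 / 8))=1070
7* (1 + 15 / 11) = 182 / 11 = 16.55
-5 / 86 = -0.06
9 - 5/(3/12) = -11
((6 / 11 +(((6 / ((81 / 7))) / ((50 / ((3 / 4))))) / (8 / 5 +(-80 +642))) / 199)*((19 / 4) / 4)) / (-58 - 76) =-11507248103 / 2380586883840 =-0.00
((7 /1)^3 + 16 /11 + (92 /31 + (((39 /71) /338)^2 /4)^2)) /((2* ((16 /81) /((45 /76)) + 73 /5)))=80233614295437564638865 /6897527086005627275776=11.63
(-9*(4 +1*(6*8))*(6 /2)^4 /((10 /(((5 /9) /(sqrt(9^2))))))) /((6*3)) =-13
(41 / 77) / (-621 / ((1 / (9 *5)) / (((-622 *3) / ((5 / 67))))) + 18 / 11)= 41 / 53803592892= 0.00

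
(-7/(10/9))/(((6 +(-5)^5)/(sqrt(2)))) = 63 * sqrt(2)/31190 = 0.00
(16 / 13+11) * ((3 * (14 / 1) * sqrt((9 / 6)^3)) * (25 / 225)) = 1113 * sqrt(6) / 26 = 104.86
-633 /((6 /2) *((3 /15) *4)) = -1055 /4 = -263.75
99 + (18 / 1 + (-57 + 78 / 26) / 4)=207 / 2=103.50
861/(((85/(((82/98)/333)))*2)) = 1681/132090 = 0.01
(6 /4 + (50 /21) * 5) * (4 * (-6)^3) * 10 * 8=-6485760 /7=-926537.14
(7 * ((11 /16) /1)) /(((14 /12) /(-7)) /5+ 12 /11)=12705 /2792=4.55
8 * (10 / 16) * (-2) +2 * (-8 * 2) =-42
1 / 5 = 0.20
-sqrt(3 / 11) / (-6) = sqrt(33) / 66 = 0.09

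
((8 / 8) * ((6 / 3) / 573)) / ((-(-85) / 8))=0.00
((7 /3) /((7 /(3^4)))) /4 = 27 /4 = 6.75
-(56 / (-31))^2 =-3136 / 961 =-3.26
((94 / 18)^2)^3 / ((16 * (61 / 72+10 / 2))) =10779215329 / 49719258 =216.80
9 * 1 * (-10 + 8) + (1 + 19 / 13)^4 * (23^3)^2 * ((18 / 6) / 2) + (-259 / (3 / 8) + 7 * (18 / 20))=6985209013674049 / 856830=8152386136.89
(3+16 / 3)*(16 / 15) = 80 / 9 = 8.89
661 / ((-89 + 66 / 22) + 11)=-661 / 75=-8.81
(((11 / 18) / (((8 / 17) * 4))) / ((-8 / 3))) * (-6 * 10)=935 / 128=7.30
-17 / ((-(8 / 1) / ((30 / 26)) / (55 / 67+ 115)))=247350 / 871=283.98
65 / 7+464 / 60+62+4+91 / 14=18799 / 210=89.52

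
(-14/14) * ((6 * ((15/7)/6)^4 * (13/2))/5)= -4875/38416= -0.13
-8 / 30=-4 / 15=-0.27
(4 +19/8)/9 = 17/24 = 0.71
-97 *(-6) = 582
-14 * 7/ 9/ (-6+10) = -49/ 18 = -2.72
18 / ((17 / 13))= 234 / 17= 13.76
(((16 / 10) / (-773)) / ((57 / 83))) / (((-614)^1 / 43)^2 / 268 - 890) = 82258312 / 24269155914405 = 0.00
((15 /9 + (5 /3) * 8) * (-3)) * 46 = -2070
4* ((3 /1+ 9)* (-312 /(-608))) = 468 /19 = 24.63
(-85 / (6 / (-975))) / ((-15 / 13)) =-71825 / 6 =-11970.83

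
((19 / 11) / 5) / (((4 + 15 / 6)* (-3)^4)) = 38 / 57915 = 0.00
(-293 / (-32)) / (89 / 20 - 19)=-1465 / 2328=-0.63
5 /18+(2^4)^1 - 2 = 257 /18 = 14.28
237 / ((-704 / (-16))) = 237 / 44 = 5.39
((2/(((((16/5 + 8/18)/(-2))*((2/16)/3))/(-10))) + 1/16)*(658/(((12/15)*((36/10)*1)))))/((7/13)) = 2640146275/23616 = 111794.81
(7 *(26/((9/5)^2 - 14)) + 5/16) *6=-214365/2152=-99.61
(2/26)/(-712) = -1/9256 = -0.00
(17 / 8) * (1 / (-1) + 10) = 19.12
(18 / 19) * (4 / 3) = 24 / 19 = 1.26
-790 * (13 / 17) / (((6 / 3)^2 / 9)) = -46215 / 34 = -1359.26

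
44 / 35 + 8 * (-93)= -25996 / 35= -742.74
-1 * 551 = -551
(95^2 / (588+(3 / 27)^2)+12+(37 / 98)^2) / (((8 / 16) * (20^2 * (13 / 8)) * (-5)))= -12575115193 / 743321988500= -0.02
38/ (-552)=-19/ 276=-0.07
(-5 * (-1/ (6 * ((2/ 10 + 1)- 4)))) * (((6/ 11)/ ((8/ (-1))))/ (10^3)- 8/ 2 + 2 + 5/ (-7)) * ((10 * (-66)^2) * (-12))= -82766079/ 196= -422275.91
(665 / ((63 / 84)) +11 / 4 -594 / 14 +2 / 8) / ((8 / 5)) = 11120 / 21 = 529.52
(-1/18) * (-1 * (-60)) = -10/3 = -3.33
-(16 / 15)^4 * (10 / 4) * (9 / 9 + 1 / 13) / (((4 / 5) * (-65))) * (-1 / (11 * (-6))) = 57344 / 56467125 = 0.00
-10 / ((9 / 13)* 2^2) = -65 / 18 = -3.61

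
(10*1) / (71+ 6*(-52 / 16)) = 20 / 103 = 0.19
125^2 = 15625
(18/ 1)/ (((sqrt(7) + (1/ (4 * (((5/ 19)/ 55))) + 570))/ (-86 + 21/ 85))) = -2.47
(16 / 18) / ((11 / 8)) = 64 / 99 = 0.65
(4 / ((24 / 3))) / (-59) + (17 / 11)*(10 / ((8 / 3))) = 5.79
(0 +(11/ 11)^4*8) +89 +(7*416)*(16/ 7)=6753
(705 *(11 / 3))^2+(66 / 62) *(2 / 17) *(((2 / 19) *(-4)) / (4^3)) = 267636475667 / 40052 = 6682225.00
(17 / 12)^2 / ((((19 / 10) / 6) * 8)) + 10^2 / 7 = 192515 / 12768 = 15.08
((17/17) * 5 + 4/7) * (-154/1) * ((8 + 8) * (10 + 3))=-178464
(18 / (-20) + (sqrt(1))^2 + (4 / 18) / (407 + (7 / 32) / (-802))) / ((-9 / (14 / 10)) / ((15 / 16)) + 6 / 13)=-8601360859 / 547121723580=-0.02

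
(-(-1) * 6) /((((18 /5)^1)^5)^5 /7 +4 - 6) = 6258487701416015625 /12044329605469466159390503174909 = 0.00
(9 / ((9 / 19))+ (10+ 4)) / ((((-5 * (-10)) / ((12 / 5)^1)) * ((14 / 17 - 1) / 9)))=-10098 / 125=-80.78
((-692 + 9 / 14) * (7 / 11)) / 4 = -9679 / 88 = -109.99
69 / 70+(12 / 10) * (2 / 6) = 97 / 70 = 1.39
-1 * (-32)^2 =-1024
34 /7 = 4.86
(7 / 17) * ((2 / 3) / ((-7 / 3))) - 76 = -1294 / 17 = -76.12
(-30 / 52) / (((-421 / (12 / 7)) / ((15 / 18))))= 75 / 38311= 0.00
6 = 6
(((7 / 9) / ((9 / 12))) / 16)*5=0.32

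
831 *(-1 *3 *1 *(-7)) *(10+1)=191961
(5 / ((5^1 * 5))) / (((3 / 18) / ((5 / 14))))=3 / 7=0.43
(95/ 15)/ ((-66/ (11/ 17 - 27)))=4256/ 1683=2.53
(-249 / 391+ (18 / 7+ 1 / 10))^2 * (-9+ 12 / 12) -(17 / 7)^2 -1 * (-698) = 658.99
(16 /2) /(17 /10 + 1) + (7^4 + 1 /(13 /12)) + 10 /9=844505 /351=2406.00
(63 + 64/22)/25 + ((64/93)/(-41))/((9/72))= 104945/41943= 2.50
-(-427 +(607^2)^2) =-135754665174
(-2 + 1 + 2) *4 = 4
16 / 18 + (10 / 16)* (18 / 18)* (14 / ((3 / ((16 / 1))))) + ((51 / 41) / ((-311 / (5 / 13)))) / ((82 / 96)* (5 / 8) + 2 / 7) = 156289111532 / 3286583001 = 47.55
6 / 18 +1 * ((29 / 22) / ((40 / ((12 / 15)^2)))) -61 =-250163 / 4125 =-60.65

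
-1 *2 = -2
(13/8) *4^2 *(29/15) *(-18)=-4524/5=-904.80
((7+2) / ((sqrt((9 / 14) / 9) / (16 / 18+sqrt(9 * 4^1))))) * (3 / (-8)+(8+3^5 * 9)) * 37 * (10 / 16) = 11773288.08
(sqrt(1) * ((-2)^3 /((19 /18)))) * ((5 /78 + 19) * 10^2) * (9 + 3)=-42825600 /247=-173383.00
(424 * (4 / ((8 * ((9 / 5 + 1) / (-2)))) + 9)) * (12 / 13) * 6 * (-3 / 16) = -346302 / 91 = -3805.52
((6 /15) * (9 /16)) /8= 9 /320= 0.03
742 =742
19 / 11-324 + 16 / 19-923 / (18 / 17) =-4488641 / 3762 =-1193.15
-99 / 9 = -11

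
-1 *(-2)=2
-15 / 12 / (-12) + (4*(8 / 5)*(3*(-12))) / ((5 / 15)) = -165863 / 240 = -691.10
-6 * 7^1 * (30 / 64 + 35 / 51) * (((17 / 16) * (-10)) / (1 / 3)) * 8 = 197925 / 16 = 12370.31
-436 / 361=-1.21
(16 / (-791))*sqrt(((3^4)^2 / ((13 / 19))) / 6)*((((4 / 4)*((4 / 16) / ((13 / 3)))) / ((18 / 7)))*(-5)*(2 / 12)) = 15*sqrt(1482) / 38194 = 0.02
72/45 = 8/5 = 1.60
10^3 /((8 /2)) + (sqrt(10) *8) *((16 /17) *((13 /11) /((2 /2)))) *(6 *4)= 250 + 39936 *sqrt(10) /187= 925.34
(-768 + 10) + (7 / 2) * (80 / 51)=-38378 / 51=-752.51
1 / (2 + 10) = 1 / 12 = 0.08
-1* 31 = -31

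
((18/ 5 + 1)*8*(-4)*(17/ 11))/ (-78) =6256/ 2145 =2.92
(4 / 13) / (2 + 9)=4 / 143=0.03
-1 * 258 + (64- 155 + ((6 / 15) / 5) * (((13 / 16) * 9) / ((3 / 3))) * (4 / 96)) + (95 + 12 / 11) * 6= 4005229 / 17600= 227.57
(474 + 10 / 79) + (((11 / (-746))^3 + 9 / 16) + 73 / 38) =594005464972811 / 1246313129872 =476.61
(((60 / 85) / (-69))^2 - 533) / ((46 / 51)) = -244456671 / 413678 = -590.93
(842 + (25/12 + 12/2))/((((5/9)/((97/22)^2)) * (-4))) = -287943627/38720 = -7436.56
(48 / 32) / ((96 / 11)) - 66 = -65.83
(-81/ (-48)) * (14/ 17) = 189/ 136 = 1.39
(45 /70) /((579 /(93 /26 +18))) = 1683 /70252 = 0.02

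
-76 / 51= -1.49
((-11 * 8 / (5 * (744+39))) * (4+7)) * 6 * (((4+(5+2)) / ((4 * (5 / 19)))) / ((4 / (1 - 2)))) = 25289 / 6525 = 3.88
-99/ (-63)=11/ 7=1.57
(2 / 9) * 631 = 1262 / 9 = 140.22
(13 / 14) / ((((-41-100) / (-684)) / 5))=7410 / 329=22.52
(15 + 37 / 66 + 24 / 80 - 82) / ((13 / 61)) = -665693 / 2145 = -310.35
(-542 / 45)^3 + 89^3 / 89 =562581037 / 91125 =6173.73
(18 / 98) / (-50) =-9 / 2450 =-0.00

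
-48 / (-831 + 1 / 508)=24384 / 422147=0.06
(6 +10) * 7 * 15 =1680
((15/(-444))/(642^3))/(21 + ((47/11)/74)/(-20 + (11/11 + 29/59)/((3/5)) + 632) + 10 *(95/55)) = -299101/89661321843406380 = -0.00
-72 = -72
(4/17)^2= 16/289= 0.06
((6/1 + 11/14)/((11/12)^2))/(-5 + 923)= 380/43197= 0.01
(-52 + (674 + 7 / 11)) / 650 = 6849 / 7150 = 0.96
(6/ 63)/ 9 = 2/ 189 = 0.01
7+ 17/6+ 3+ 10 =137/6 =22.83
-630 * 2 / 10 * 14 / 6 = -294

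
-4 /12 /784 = -1 /2352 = -0.00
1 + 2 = 3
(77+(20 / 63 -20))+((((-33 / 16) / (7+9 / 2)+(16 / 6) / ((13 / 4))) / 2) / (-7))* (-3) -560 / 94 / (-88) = 8963144581 / 155819664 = 57.52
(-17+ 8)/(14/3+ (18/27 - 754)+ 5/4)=108/8969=0.01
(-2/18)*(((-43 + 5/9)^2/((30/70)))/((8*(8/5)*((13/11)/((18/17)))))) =-14045185/429624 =-32.69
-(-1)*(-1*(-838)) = 838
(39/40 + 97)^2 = 9599.10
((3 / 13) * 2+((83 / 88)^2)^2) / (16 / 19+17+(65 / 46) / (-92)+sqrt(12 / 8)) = 14072631656300875507 / 199283794814604651008 - 98676390389566789 * sqrt(6) / 49820948703651162752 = 0.07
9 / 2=4.50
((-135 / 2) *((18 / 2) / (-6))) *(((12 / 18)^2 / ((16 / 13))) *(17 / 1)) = 9945 / 16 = 621.56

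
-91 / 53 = -1.72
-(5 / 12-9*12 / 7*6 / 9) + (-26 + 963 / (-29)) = -120187 / 2436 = -49.34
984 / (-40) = -123 / 5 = -24.60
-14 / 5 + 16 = 66 / 5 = 13.20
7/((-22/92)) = -322/11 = -29.27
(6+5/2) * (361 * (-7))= -42959/2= -21479.50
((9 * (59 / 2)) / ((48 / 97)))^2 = 294774561 / 1024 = 287865.78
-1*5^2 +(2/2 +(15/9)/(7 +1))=-571/24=-23.79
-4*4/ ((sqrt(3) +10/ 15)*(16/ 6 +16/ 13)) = 468/ 437 - 702*sqrt(3)/ 437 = -1.71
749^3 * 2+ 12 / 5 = 4201897502 / 5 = 840379500.40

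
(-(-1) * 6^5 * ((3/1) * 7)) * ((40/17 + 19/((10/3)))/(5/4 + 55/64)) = 623413.61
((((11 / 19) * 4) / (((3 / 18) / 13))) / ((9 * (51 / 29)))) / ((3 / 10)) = 331760 / 8721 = 38.04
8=8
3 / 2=1.50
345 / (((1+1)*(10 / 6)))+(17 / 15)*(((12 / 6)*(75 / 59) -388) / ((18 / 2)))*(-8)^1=7834579 / 15930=491.81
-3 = -3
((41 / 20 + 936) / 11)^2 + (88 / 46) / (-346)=1400507941659 / 192583600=7272.21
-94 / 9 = -10.44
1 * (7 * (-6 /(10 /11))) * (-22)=5082 /5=1016.40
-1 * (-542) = 542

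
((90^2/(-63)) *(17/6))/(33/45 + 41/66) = -280500/1043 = -268.94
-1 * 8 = -8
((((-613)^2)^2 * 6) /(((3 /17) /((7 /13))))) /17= 1976832779054 /13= 152064059927.23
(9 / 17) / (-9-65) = -9 / 1258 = -0.01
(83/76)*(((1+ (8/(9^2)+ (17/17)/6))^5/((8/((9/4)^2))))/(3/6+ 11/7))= 210351414940625/194303944876032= 1.08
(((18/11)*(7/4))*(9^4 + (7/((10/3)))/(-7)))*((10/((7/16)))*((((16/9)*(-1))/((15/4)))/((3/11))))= -11196928/15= -746461.87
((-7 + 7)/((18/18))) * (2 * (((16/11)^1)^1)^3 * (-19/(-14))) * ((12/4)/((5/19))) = 0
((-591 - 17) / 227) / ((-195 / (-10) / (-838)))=1019008 / 8853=115.10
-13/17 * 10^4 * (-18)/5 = 468000/17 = 27529.41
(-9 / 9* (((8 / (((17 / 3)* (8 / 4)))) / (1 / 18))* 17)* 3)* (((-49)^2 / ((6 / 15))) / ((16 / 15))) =-14586075 / 4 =-3646518.75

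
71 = 71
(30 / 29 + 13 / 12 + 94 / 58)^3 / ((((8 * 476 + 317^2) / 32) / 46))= 50647699723 / 68679887391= 0.74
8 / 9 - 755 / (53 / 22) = -149066 / 477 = -312.51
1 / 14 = 0.07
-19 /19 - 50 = -51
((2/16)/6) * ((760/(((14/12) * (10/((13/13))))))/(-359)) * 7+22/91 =14067/65338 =0.22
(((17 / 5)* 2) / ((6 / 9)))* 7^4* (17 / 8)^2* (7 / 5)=154823.98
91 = 91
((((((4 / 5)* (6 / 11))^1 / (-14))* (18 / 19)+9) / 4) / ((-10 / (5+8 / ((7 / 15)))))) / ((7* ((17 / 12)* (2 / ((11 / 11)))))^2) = -18307701 / 1450228010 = -0.01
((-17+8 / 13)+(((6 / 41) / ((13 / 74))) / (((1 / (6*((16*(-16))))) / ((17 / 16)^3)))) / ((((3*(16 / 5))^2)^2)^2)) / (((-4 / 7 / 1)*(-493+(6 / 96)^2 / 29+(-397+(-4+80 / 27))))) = -853953248399035939 / 26537189267724042240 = -0.03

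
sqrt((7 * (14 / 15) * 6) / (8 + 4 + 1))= 1.74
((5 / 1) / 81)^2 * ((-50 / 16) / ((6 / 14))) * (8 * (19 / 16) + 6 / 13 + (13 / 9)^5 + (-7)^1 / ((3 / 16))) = 141616943125 / 241750385136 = 0.59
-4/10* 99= -198/5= -39.60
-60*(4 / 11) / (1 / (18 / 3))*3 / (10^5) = -27 / 6875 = -0.00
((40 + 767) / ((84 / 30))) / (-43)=-4035 / 602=-6.70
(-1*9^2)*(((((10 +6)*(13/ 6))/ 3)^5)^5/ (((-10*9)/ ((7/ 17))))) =933042716020596997564224011883192353491870164189184/ 6780147661534163338385685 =137613922675169992174556200.00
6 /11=0.55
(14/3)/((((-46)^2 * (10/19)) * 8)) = 133/253920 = 0.00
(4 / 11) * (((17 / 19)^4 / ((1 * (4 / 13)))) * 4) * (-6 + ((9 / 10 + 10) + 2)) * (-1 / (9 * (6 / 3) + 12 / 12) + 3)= 8390853744 / 136185445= 61.61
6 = 6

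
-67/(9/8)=-536/9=-59.56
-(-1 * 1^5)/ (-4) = -1/ 4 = -0.25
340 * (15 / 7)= 5100 / 7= 728.57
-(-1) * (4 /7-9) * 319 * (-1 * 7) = 18821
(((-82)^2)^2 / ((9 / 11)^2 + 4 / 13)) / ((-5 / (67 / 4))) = -1191239110204 / 7685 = -155008342.25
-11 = -11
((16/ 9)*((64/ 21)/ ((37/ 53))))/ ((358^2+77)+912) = 54272/ 903166929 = 0.00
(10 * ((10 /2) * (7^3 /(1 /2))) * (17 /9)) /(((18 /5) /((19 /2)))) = 170970.68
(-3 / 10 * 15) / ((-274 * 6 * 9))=0.00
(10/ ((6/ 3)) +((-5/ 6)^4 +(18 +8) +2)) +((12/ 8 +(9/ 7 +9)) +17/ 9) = 427807/ 9072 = 47.16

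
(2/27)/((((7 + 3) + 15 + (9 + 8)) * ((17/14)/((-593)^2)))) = 703298/1377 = 510.75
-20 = -20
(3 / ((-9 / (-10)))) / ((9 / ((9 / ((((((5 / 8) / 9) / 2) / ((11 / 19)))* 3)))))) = 352 / 19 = 18.53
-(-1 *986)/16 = 61.62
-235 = -235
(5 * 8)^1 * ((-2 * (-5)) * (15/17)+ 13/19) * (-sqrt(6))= -122840 * sqrt(6)/323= -931.56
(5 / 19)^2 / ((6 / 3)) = 25 / 722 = 0.03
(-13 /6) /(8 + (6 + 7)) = -0.10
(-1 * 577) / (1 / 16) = -9232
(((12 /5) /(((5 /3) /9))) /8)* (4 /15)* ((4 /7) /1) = 216 /875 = 0.25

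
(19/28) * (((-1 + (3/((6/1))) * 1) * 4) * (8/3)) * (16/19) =-64/21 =-3.05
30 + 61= 91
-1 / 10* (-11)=11 / 10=1.10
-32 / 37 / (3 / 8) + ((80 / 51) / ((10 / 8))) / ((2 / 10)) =2496 / 629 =3.97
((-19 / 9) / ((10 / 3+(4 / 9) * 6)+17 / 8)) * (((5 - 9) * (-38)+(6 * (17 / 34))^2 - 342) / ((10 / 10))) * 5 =27512 / 117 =235.15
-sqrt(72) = -6 * sqrt(2) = -8.49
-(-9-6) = 15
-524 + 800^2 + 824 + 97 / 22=14086697 / 22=640304.41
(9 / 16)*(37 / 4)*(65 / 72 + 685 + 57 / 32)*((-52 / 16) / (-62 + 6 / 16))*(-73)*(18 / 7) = -62588114901 / 1766912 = -35422.32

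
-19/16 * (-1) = 19/16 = 1.19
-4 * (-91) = 364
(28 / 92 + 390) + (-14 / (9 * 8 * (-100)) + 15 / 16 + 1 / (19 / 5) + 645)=815316367 / 786600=1036.51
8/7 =1.14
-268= -268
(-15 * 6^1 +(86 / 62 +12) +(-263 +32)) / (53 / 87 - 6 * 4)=829632 / 63085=13.15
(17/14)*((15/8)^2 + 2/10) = 20213/4480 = 4.51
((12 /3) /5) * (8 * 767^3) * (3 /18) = 7219482608 /15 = 481298840.53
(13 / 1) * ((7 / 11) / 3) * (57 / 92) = 1729 / 1012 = 1.71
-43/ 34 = -1.26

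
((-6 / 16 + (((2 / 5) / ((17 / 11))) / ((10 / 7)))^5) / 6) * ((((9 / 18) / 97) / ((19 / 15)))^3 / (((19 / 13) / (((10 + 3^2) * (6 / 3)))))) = -4864359096513423 / 44441695242463495000000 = -0.00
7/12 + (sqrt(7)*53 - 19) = -221/12 + 53*sqrt(7) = 121.81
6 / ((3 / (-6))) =-12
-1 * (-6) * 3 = 18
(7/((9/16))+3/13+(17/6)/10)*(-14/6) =-212261/7020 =-30.24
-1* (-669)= 669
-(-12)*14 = 168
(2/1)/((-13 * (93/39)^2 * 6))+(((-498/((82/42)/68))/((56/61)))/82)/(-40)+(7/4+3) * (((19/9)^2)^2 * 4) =324879716798159/847912672080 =383.15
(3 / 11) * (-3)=-0.82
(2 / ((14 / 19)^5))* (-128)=-1178.60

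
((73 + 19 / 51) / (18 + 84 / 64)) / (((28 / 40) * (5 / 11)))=1317184 / 110313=11.94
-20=-20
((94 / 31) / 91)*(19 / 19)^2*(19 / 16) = 893 / 22568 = 0.04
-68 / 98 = -34 / 49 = -0.69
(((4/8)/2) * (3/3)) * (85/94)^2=7225/35344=0.20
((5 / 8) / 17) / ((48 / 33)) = 55 / 2176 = 0.03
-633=-633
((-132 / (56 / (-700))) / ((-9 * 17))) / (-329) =550 / 16779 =0.03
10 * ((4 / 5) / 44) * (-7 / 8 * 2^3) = -14 / 11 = -1.27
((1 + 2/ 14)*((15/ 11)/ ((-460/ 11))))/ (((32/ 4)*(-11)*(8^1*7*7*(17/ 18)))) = 27/ 23603888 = 0.00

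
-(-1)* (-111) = -111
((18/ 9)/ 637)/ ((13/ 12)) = 24/ 8281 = 0.00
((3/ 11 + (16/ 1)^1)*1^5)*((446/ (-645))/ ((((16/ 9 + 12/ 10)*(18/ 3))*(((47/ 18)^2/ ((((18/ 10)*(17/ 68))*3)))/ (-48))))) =2095163496/ 350027095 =5.99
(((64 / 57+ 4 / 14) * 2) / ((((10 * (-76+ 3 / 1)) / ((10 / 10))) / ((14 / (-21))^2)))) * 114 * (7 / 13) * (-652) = 2931392 / 42705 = 68.64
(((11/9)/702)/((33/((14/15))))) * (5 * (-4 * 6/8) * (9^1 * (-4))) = 28/1053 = 0.03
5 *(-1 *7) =-35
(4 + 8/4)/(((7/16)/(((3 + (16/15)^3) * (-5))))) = -455072/1575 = -288.93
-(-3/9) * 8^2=64/3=21.33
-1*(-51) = 51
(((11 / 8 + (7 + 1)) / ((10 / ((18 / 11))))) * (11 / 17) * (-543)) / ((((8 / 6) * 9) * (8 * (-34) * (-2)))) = -24435 / 295936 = -0.08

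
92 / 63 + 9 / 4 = 935 / 252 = 3.71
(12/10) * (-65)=-78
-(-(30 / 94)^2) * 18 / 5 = 810 / 2209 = 0.37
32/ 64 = 1/ 2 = 0.50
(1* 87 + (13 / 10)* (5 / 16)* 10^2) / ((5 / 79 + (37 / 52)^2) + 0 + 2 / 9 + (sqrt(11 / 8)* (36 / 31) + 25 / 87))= -411426453508211853738 / 2060425601026258391 + 110684939028085719648* sqrt(22) / 2060425601026258391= 52.29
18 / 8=9 / 4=2.25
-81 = -81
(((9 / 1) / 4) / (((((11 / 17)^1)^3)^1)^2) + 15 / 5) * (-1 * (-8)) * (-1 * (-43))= 20510729358 / 1771561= 11577.77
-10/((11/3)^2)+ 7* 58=49036/121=405.26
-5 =-5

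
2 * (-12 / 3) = -8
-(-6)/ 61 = 6/ 61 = 0.10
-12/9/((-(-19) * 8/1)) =-1/114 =-0.01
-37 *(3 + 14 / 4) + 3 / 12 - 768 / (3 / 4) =-5057 / 4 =-1264.25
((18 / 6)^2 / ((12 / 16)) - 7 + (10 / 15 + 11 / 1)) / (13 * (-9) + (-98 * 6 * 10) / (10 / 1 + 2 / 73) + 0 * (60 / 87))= -3050 / 128721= -0.02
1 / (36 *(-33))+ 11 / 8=3265 / 2376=1.37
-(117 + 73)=-190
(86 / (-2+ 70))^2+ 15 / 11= 37679 / 12716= 2.96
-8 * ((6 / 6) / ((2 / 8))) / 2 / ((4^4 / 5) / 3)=-15 / 16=-0.94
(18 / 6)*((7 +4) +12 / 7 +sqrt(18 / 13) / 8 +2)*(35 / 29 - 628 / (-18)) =9421*sqrt(26) / 3016 +970363 / 609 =1609.30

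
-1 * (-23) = 23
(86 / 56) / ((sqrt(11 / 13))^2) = 559 / 308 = 1.81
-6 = -6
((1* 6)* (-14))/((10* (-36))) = 7/30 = 0.23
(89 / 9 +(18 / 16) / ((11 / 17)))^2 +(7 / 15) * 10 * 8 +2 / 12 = 108328081 / 627264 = 172.70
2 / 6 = 1 / 3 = 0.33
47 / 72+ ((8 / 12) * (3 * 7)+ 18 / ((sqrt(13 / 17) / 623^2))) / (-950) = 21821 / 34200- 3493161 * sqrt(221) / 6175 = -8409.01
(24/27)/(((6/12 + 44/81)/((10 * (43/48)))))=1290/169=7.63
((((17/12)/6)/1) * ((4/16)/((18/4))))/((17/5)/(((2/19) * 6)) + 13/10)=85/43308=0.00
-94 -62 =-156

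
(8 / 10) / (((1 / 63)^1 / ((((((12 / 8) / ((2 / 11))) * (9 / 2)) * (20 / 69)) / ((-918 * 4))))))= -231 / 1564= -0.15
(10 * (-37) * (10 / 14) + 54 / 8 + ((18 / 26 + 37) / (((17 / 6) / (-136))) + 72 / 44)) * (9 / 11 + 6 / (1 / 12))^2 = -5305258158381 / 484484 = -10950326.86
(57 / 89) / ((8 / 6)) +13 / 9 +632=2031095 / 3204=633.92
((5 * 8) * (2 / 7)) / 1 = 80 / 7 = 11.43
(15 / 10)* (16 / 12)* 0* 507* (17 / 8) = 0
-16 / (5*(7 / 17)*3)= -2.59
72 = 72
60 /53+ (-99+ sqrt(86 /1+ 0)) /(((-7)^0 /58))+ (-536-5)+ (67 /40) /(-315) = -4195034951 /667800+ 58 * sqrt(86) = -5744.00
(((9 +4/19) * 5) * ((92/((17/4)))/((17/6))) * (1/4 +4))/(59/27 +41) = 6520500/188309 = 34.63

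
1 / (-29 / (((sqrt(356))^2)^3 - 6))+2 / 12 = -270708031 / 174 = -1555793.28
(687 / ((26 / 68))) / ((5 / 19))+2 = 443932 / 65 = 6829.72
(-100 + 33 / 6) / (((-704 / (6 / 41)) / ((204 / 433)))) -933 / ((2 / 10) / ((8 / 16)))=-7287932643 / 3124528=-2332.49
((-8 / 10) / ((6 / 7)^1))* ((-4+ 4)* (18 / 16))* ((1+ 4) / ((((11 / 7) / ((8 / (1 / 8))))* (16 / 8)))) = 0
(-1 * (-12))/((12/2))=2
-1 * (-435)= 435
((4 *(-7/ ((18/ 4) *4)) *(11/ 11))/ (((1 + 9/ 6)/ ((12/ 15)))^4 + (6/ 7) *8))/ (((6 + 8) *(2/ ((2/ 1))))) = -28672/ 26378847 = -0.00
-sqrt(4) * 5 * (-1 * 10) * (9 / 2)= 450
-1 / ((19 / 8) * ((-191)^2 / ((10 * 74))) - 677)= 5920 / 3314701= 0.00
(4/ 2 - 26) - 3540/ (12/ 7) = -2089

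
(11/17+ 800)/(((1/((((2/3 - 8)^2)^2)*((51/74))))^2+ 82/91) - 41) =-288869575309643328/14467488927181333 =-19.97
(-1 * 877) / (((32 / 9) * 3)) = -2631 / 32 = -82.22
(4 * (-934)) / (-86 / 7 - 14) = 142.13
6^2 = 36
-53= -53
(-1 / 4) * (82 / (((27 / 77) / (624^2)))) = -68292224 / 3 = -22764074.67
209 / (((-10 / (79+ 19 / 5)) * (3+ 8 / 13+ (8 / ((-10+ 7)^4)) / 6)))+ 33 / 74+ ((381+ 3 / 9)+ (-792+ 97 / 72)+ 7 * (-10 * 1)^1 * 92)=-508847239333 / 69463800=-7325.36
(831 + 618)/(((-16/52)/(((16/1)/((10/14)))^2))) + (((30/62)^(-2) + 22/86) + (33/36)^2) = -365778144901/154800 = -2362907.91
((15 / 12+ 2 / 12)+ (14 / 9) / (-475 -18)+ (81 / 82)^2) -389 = -2883573632 / 7458597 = -386.61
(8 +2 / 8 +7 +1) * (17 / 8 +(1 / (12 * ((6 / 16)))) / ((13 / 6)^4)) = 34.70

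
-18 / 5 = -3.60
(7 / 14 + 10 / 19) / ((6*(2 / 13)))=169 / 152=1.11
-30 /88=-15 /44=-0.34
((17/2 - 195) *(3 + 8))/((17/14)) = -28721/17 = -1689.47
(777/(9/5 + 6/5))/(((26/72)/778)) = 7254072/13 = 558005.54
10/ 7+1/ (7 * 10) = 101/ 70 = 1.44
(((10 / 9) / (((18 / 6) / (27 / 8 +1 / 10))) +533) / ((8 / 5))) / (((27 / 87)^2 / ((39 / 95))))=33203521 / 23328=1423.33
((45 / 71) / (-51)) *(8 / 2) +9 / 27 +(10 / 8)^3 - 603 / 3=-46062191 / 231744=-198.76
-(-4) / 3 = 4 / 3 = 1.33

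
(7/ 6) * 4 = 4.67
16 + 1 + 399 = 416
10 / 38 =5 / 19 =0.26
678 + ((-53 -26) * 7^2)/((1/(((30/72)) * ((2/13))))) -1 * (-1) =33607/78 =430.86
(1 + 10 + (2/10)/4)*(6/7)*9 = 5967/70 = 85.24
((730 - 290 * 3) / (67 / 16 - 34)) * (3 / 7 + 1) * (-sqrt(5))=-15.00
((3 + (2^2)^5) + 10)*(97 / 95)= 100589 / 95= 1058.83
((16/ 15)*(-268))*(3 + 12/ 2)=-12864/ 5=-2572.80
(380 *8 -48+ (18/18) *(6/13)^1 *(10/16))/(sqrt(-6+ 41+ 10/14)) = 500.71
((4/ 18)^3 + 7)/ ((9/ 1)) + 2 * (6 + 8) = 188819/ 6561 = 28.78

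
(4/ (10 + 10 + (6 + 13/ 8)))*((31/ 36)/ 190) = 124/ 188955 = 0.00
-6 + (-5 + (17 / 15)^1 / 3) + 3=-343 / 45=-7.62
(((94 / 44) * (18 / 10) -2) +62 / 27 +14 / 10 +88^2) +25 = 23090389 / 2970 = 7774.54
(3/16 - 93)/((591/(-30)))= 7425/1576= 4.71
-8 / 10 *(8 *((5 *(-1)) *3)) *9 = 864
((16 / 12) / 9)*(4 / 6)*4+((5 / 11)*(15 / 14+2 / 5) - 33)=-398371 / 12474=-31.94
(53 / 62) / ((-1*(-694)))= 53 / 43028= 0.00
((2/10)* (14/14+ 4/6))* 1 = 1/3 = 0.33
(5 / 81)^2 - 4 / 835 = -5369 / 5478435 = -0.00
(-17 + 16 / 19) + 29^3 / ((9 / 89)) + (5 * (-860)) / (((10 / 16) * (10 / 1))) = 240475.95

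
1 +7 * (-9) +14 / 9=-544 / 9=-60.44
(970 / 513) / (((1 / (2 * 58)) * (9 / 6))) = 225040 / 1539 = 146.22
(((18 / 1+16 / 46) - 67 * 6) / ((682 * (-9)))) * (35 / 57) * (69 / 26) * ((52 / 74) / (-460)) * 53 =-409213 / 49622661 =-0.01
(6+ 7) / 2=13 / 2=6.50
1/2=0.50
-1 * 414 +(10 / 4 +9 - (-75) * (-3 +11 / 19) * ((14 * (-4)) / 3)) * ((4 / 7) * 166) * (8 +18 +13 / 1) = 12581245.22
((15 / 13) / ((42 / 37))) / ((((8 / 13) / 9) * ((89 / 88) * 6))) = 6105 / 2492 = 2.45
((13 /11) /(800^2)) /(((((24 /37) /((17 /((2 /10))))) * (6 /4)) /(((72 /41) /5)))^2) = 5143333 /2958560000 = 0.00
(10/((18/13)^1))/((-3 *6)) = -65/162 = -0.40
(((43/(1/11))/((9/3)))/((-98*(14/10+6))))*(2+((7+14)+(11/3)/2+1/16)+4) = -3280255/522144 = -6.28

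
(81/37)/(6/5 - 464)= -405/85618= -0.00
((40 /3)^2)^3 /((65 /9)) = 819200000 /1053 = 777967.71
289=289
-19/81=-0.23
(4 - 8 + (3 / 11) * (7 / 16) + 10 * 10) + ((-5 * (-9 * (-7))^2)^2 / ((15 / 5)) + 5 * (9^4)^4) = 9265101075533976.12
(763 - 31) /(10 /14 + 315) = 2562 /1105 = 2.32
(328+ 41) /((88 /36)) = 3321 /22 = 150.95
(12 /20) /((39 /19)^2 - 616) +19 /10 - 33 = -68688071 /2208550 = -31.10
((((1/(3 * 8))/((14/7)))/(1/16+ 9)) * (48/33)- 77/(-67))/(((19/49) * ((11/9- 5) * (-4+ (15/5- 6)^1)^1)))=0.11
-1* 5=-5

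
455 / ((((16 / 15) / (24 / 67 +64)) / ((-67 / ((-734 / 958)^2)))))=-844038870675 / 269378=-3133288.06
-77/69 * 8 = -8.93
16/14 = 8/7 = 1.14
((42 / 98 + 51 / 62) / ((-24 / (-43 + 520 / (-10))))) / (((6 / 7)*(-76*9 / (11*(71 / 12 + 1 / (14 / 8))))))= -5425475 / 8999424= -0.60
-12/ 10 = -6/ 5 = -1.20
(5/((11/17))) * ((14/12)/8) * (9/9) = 595/528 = 1.13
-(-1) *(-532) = -532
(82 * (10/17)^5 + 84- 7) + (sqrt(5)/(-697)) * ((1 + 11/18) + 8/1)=117528989/1419857- 173 * sqrt(5)/12546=82.74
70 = 70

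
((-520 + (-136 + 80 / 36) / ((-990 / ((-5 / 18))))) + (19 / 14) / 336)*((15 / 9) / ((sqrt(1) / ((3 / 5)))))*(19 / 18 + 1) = -241935341777 / 226328256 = -1068.96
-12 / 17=-0.71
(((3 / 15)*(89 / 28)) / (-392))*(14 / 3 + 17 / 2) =-7031 / 329280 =-0.02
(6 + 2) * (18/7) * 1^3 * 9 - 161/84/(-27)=420065/2268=185.21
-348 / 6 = -58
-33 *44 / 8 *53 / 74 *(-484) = 2327919 / 37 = 62916.73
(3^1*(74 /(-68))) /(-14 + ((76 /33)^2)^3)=-143352944559 /5937058818340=-0.02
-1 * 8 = -8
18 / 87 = 6 / 29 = 0.21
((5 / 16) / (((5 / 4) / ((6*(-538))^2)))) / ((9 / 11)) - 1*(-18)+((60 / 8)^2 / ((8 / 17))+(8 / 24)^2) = 916998233 / 288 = 3184021.64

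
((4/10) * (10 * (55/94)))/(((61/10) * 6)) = 550/8601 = 0.06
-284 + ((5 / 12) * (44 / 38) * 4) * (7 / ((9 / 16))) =-133372 / 513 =-259.98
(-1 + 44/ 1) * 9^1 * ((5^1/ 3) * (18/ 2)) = 5805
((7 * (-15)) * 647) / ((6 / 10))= -113225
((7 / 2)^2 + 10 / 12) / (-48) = -157 / 576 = -0.27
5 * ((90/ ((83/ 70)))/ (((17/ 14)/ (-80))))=-35280000/ 1411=-25003.54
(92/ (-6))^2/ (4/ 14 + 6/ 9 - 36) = -161/ 24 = -6.71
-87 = -87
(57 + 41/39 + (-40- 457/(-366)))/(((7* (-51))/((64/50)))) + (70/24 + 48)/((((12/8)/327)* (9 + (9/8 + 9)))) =36964697108/63697725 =580.31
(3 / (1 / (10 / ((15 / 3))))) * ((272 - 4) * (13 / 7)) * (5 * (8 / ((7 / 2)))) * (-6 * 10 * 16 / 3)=-535142400 / 49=-10921273.47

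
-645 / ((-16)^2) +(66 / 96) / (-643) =-414911 / 164608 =-2.52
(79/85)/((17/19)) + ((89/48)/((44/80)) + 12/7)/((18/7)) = 10356431/3433320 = 3.02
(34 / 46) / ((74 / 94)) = 799 / 851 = 0.94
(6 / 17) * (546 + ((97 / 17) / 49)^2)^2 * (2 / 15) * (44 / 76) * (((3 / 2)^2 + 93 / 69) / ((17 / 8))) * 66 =275957030820795805308432 / 304038995970660265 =907636.96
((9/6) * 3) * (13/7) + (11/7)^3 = 12.24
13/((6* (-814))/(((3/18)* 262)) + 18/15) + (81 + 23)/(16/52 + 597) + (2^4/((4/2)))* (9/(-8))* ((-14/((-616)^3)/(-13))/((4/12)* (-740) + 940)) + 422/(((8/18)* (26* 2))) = 93070230881544072899/5081295776798072832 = 18.32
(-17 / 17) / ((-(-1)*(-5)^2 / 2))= -2 / 25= -0.08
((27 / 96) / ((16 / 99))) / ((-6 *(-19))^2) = 99 / 739328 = 0.00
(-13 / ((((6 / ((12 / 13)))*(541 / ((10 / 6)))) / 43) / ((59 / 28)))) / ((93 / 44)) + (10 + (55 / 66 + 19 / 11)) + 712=16835986271 / 23244606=724.30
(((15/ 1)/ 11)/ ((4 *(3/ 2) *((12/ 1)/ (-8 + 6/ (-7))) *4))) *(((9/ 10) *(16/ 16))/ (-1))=93/ 2464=0.04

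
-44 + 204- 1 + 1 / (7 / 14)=161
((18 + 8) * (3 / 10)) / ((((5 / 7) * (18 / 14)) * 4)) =637 / 300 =2.12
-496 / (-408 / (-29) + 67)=-14384 / 2351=-6.12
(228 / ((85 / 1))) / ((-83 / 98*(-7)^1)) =3192 / 7055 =0.45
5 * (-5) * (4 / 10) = -10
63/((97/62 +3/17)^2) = 69987708/3367225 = 20.78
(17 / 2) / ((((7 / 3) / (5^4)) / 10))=159375 / 7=22767.86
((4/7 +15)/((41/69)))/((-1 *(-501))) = 2507/47929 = 0.05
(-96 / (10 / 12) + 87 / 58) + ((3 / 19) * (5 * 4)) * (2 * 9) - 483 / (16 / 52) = -618111 / 380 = -1626.61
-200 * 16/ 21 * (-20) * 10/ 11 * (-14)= -1280000/ 33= -38787.88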